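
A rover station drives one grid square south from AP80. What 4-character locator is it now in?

AO89

Latitude square 0; −1 → -1, wraps to 9, carry into field.
Latitude field P = 15; −1 → 14 = O.
The longitude characters are unchanged.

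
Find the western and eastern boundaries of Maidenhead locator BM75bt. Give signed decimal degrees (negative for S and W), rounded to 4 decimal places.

-145.9167, -145.8333

Field B=1, M=12: +1·20° lon, +12·10° lat → SW at lon -160°, lat 30°.
Square 7, 5: +7·2° lon, +5·1° lat → SW at lon -146°, lat 35°.
Subsquare b=1, t=19: +1·0.0833333° lon, +19·0.0416667° lat → SW at lon -145.917°, lat 35.7917°.
Cell spans 0.0833333° lon × 0.0416667° lat.
west -145.9167, east -145.8333.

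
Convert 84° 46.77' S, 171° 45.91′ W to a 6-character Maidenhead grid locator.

Add 180° to longitude and 90° to latitude: 8.2348, 5.2205.
Field: lon ⌊8.2348/20⌋ = 0 → A; lat ⌊5.2205/10⌋ = 0 → A.
Square: lon ⌊8.2348/2⌋ = 4; lat ⌊5.2205/1⌋ = 5.
Subsquare: lon ⌊0.2348/0.0833333⌋ = 2 → c; lat ⌊0.2205/0.0416667⌋ = 5 → f.

AA45cf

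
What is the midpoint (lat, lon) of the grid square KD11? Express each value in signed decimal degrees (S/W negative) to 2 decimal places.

-58.50, 23.00

Field K=10, D=3: +10·20° lon, +3·10° lat → SW at lon 20°, lat -60°.
Square 1, 1: +1·2° lon, +1·1° lat → SW at lon 22°, lat -59°.
Cell spans 2° lon × 1° lat. Centre is SW corner plus half of each.
latitude -58.50, longitude 23.00.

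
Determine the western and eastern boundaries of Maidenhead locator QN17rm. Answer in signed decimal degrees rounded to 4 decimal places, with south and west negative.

143.4167, 143.5000

Field Q=16, N=13: +16·20° lon, +13·10° lat → SW at lon 140°, lat 40°.
Square 1, 7: +1·2° lon, +7·1° lat → SW at lon 142°, lat 47°.
Subsquare r=17, m=12: +17·0.0833333° lon, +12·0.0416667° lat → SW at lon 143.417°, lat 47.5°.
Cell spans 0.0833333° lon × 0.0416667° lat.
west 143.4167, east 143.5000.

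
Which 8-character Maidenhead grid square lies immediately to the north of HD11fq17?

HD11fq18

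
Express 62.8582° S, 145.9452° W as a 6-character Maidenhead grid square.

BC77ad

Shift to the Maidenhead origin (180°W, 90°S): lon 34.0548, lat 27.1418.
Field (20°×10°, letters A–R): 34.0548/20 → 1 → B, 27.1418/10 → 2 → C; chars BC.
Square (2°×1°, digits 0–9): 14.0548/2 → 7, 7.1418/1 → 7; chars 77.
Subsquare (5′×2.5′, letters a–x): 0.0548/0.0833333 → 0 → a, 0.1418/0.0416667 → 3 → d; chars ad.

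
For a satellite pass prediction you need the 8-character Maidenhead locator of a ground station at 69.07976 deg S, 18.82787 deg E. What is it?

JC90jw90

Add 180° to longitude and 90° to latitude: 198.82787, 20.92024.
Field: lon ⌊198.82787/20⌋ = 9 → J; lat ⌊20.92024/10⌋ = 2 → C.
Square: lon ⌊18.82787/2⌋ = 9; lat ⌊0.92024/1⌋ = 0.
Subsquare: lon ⌊0.82787/0.0833333⌋ = 9 → j; lat ⌊0.92024/0.0416667⌋ = 22 → w.
Extended square: lon ⌊0.07787/0.00833333⌋ = 9; lat ⌊0.00357/0.00416667⌋ = 0.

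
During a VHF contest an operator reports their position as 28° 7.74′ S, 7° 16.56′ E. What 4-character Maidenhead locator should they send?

JG31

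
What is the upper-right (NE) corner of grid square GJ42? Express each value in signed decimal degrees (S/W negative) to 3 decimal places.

Field G=6, J=9: +6·20° lon, +9·10° lat → SW at lon -60°, lat 0°.
Square 4, 2: +4·2° lon, +2·1° lat → SW at lon -52°, lat 2°.
Cell spans 2° lon × 1° lat. NE corner is SW corner plus one full cell.
latitude 3.000, longitude -50.000.

3.000, -50.000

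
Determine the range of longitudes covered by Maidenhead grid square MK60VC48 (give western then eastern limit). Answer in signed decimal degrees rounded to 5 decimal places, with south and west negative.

73.78333, 73.79167

Field M=12, K=10: +12·20° lon, +10·10° lat → SW at lon 60°, lat 10°.
Square 6, 0: +6·2° lon, +0·1° lat → SW at lon 72°, lat 10°.
Subsquare v=21, c=2: +21·0.0833333° lon, +2·0.0416667° lat → SW at lon 73.75°, lat 10.0833°.
Extended square 4, 8: +4·0.00833333° lon, +8·0.00416667° lat → SW at lon 73.7833°, lat 10.1167°.
Cell spans 0.00833333° lon × 0.00416667° lat.
west 73.78333, east 73.79167.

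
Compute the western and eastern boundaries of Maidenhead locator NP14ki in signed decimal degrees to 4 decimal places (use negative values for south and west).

Field N=13, P=15: +13·20° lon, +15·10° lat → SW at lon 80°, lat 60°.
Square 1, 4: +1·2° lon, +4·1° lat → SW at lon 82°, lat 64°.
Subsquare k=10, i=8: +10·0.0833333° lon, +8·0.0416667° lat → SW at lon 82.8333°, lat 64.3333°.
Cell spans 0.0833333° lon × 0.0416667° lat.
west 82.8333, east 82.9167.

82.8333, 82.9167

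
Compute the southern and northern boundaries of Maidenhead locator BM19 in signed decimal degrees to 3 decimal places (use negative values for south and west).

39.000, 40.000

Field B=1, M=12: +1·20° lon, +12·10° lat → SW at lon -160°, lat 30°.
Square 1, 9: +1·2° lon, +9·1° lat → SW at lon -158°, lat 39°.
Cell spans 2° lon × 1° lat.
south 39.000, north 40.000.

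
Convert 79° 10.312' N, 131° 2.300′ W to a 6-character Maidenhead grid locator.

Add 180° to longitude and 90° to latitude: 48.9617, 169.1719.
Field: 48.9617/20 → 2 → C, 169.1719/10 → 16 → Q; chars CQ.
Square: 8.9617/2 → 4, 9.1719/1 → 9; chars 49.
Subsquare: 0.9617/0.0833333 → 11 → l, 0.1719/0.0416667 → 4 → e; chars le.

CQ49le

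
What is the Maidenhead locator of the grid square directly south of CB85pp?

Latitude subsquare p = 15; −1 → 14 = o.
The longitude characters are unchanged.

CB85po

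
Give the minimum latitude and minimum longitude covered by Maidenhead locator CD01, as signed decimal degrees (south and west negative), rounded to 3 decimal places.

-59.000, -140.000

Field C=2, D=3: +2·20° lon, +3·10° lat → SW at lon -140°, lat -60°.
Square 0, 1: +0·2° lon, +1·1° lat → SW at lon -140°, lat -59°.
latitude -59.000, longitude -140.000.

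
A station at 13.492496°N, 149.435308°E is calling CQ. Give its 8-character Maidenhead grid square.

Shift to the Maidenhead origin (180°W, 90°S): lon 329.43531, lat 103.49250.
Field: lon ⌊329.43531/20⌋ = 16 → Q; lat ⌊103.49250/10⌋ = 10 → K.
Square: lon ⌊9.43531/2⌋ = 4; lat ⌊3.49250/1⌋ = 3.
Subsquare: lon ⌊1.43531/0.0833333⌋ = 17 → r; lat ⌊0.49250/0.0416667⌋ = 11 → l.
Extended square: lon ⌊0.01864/0.00833333⌋ = 2; lat ⌊0.03416/0.00416667⌋ = 8.

QK43rl28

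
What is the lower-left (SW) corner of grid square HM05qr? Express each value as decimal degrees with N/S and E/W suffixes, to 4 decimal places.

35.7083° N, 38.6667° W

Field H=7, M=12: +7·20° lon, +12·10° lat → SW at lon -40°, lat 30°.
Square 0, 5: +0·2° lon, +5·1° lat → SW at lon -40°, lat 35°.
Subsquare q=16, r=17: +16·0.0833333° lon, +17·0.0416667° lat → SW at lon -38.6667°, lat 35.7083°.
latitude 35.7083° N, longitude 38.6667° W.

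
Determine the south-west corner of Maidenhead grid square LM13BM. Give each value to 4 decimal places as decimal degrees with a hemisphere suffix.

33.5000° N, 42.0833° E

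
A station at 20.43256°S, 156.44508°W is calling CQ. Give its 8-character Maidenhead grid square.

BG19sn66

Add 180° to longitude and 90° to latitude: 23.55492, 69.56744.
Field (20°×10°, letters A–R): 23.55492/20 → 1 → B, 69.56744/10 → 6 → G; chars BG.
Square (2°×1°, digits 0–9): 3.55492/2 → 1, 9.56744/1 → 9; chars 19.
Subsquare (5′×2.5′, letters a–x): 1.55492/0.0833333 → 18 → s, 0.56744/0.0416667 → 13 → n; chars sn.
Extended square (30″×15″, digits 0–9): 0.05492/0.00833333 → 6, 0.02577/0.00416667 → 6; chars 66.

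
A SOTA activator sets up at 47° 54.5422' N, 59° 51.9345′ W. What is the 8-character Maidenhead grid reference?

Shift to the Maidenhead origin (180°W, 90°S): lon 120.13442, lat 137.90904.
Field: lon ⌊120.13442/20⌋ = 6 → G; lat ⌊137.90904/10⌋ = 13 → N.
Square: lon ⌊0.13442/2⌋ = 0; lat ⌊7.90904/1⌋ = 7.
Subsquare: lon ⌊0.13442/0.0833333⌋ = 1 → b; lat ⌊0.90904/0.0416667⌋ = 21 → v.
Extended square: lon ⌊0.05109/0.00833333⌋ = 6; lat ⌊0.03404/0.00416667⌋ = 8.

GN07bv68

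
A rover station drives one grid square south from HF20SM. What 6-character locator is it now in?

HF20sl

Latitude subsquare m = 12; −1 → 11 = l.
The longitude characters are unchanged.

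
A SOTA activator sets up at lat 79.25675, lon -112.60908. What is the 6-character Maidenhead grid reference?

DQ39qg

Offset from 180°W / 90°S: lon 67.3909°, lat 169.2568°.
Field: 67.3909/20 → 3 → D, 169.2568/10 → 16 → Q; chars DQ.
Square: 7.3909/2 → 3, 9.2568/1 → 9; chars 39.
Subsquare: 1.3909/0.0833333 → 16 → q, 0.2568/0.0416667 → 6 → g; chars qg.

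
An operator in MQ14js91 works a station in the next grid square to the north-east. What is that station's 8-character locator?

Longitude extended square 9; +1 → 10, wraps to 0, carry into subsquare.
Longitude subsquare j = 9; +1 → 10 = k.
Latitude extended square 1; +1 → 2.

MQ14ks02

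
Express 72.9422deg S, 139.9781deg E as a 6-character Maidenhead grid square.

Shift to the Maidenhead origin (180°W, 90°S): lon 319.9781, lat 17.0578.
Field: lon ⌊319.9781/20⌋ = 15 → P; lat ⌊17.0578/10⌋ = 1 → B.
Square: lon ⌊19.9781/2⌋ = 9; lat ⌊7.0578/1⌋ = 7.
Subsquare: lon ⌊1.9781/0.0833333⌋ = 23 → x; lat ⌊0.0578/0.0416667⌋ = 1 → b.

PB97xb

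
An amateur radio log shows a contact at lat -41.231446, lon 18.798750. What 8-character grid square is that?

Add 180° to longitude and 90° to latitude: 198.79875, 48.76855.
Field: lon ⌊198.79875/20⌋ = 9 → J; lat ⌊48.76855/10⌋ = 4 → E.
Square: lon ⌊18.79875/2⌋ = 9; lat ⌊8.76855/1⌋ = 8.
Subsquare: lon ⌊0.79875/0.0833333⌋ = 9 → j; lat ⌊0.76855/0.0416667⌋ = 18 → s.
Extended square: lon ⌊0.04875/0.00833333⌋ = 5; lat ⌊0.01855/0.00416667⌋ = 4.

JE98js54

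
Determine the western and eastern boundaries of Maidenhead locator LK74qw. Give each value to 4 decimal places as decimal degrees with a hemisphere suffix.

55.3333° E, 55.4167° E

Field L=11, K=10: +11·20° lon, +10·10° lat → SW at lon 40°, lat 10°.
Square 7, 4: +7·2° lon, +4·1° lat → SW at lon 54°, lat 14°.
Subsquare q=16, w=22: +16·0.0833333° lon, +22·0.0416667° lat → SW at lon 55.3333°, lat 14.9167°.
Cell spans 0.0833333° lon × 0.0416667° lat.
west 55.3333° E, east 55.4167° E.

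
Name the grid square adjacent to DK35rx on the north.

DK36ra

Latitude subsquare x = 23; +1 → 24, wraps to 0 = a, carry into square.
Latitude square 5; +1 → 6.
The longitude characters are unchanged.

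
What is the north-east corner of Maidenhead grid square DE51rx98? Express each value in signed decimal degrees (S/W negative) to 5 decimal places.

-48.00417, -108.50000

Field D=3, E=4: +3·20° lon, +4·10° lat → SW at lon -120°, lat -50°.
Square 5, 1: +5·2° lon, +1·1° lat → SW at lon -110°, lat -49°.
Subsquare r=17, x=23: +17·0.0833333° lon, +23·0.0416667° lat → SW at lon -108.583°, lat -48.0417°.
Extended square 9, 8: +9·0.00833333° lon, +8·0.00416667° lat → SW at lon -108.508°, lat -48.0083°.
Cell spans 0.00833333° lon × 0.00416667° lat. NE corner is SW corner plus one full cell.
latitude -48.00417, longitude -108.50000.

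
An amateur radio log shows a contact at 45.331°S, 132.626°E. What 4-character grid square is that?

PE64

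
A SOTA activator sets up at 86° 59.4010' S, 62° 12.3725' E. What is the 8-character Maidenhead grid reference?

MA13ca42

Add 180° to longitude and 90° to latitude: 242.20621, 3.00998.
Field: 242.20621/20 → 12 → M, 3.00998/10 → 0 → A; chars MA.
Square: 2.20621/2 → 1, 3.00998/1 → 3; chars 13.
Subsquare: 0.20621/0.0833333 → 2 → c, 0.00998/0.0416667 → 0 → a; chars ca.
Extended square: 0.03954/0.00833333 → 4, 0.00998/0.00416667 → 2; chars 42.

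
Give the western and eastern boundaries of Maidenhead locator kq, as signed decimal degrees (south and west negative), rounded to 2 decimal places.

Field K=10, Q=16: +10·20° lon, +16·10° lat → SW at lon 20°, lat 70°.
Cell spans 20° lon × 10° lat.
west 20.00, east 40.00.

20.00, 40.00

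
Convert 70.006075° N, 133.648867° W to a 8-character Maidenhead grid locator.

CQ30ea21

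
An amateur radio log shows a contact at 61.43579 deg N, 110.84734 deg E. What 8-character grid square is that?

OP51kk14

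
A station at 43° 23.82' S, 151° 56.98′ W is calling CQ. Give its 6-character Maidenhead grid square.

Shift to the Maidenhead origin (180°W, 90°S): lon 28.0503, lat 46.6030.
Field: lon ⌊28.0503/20⌋ = 1 → B; lat ⌊46.6030/10⌋ = 4 → E.
Square: lon ⌊8.0503/2⌋ = 4; lat ⌊6.6030/1⌋ = 6.
Subsquare: lon ⌊0.0503/0.0833333⌋ = 0 → a; lat ⌊0.6030/0.0416667⌋ = 14 → o.

BE46ao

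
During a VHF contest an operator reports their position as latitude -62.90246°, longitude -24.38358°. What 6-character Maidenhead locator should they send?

HC77tc

Offset from 180°W / 90°S: lon 155.6164°, lat 27.0975°.
Field: 155.6164/20 → 7 → H, 27.0975/10 → 2 → C; chars HC.
Square: 15.6164/2 → 7, 7.0975/1 → 7; chars 77.
Subsquare: 1.6164/0.0833333 → 19 → t, 0.0975/0.0416667 → 2 → c; chars tc.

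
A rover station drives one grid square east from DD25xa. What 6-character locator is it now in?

DD35aa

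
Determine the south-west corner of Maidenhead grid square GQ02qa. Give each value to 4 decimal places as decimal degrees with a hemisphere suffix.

72.0000° N, 58.6667° W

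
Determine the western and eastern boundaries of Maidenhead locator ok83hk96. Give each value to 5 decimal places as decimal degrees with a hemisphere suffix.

116.65833° E, 116.66667° E

Field O=14, K=10: +14·20° lon, +10·10° lat → SW at lon 100°, lat 10°.
Square 8, 3: +8·2° lon, +3·1° lat → SW at lon 116°, lat 13°.
Subsquare h=7, k=10: +7·0.0833333° lon, +10·0.0416667° lat → SW at lon 116.583°, lat 13.4167°.
Extended square 9, 6: +9·0.00833333° lon, +6·0.00416667° lat → SW at lon 116.658°, lat 13.4417°.
Cell spans 0.00833333° lon × 0.00416667° lat.
west 116.65833° E, east 116.66667° E.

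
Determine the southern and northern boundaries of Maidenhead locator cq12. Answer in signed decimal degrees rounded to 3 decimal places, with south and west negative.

72.000, 73.000

Field C=2, Q=16: +2·20° lon, +16·10° lat → SW at lon -140°, lat 70°.
Square 1, 2: +1·2° lon, +2·1° lat → SW at lon -138°, lat 72°.
Cell spans 2° lon × 1° lat.
south 72.000, north 73.000.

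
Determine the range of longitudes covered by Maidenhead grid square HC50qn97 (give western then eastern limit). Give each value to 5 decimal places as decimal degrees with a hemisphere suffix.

Field H=7, C=2: +7·20° lon, +2·10° lat → SW at lon -40°, lat -70°.
Square 5, 0: +5·2° lon, +0·1° lat → SW at lon -30°, lat -70°.
Subsquare q=16, n=13: +16·0.0833333° lon, +13·0.0416667° lat → SW at lon -28.6667°, lat -69.4583°.
Extended square 9, 7: +9·0.00833333° lon, +7·0.00416667° lat → SW at lon -28.5917°, lat -69.4292°.
Cell spans 0.00833333° lon × 0.00416667° lat.
west 28.59167° W, east 28.58333° W.

28.59167° W, 28.58333° W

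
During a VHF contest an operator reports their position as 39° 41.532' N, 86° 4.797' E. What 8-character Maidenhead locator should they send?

Offset from 180°W / 90°S: lon 266.07995°, lat 129.69220°.
Field (20°×10°, letters A–R): 266.07995/20 → 13 → N, 129.69220/10 → 12 → M; chars NM.
Square (2°×1°, digits 0–9): 6.07995/2 → 3, 9.69220/1 → 9; chars 39.
Subsquare (5′×2.5′, letters a–x): 0.07995/0.0833333 → 0 → a, 0.69220/0.0416667 → 16 → q; chars aq.
Extended square (30″×15″, digits 0–9): 0.07995/0.00833333 → 9, 0.02553/0.00416667 → 6; chars 96.

NM39aq96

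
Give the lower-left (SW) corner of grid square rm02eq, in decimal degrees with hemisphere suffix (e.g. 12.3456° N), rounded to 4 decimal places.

32.6667° N, 160.3333° E

Field R=17, M=12: +17·20° lon, +12·10° lat → SW at lon 160°, lat 30°.
Square 0, 2: +0·2° lon, +2·1° lat → SW at lon 160°, lat 32°.
Subsquare e=4, q=16: +4·0.0833333° lon, +16·0.0416667° lat → SW at lon 160.333°, lat 32.6667°.
latitude 32.6667° N, longitude 160.3333° E.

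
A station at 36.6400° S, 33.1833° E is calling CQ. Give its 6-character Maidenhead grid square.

Shift to the Maidenhead origin (180°W, 90°S): lon 213.1833, lat 53.3600.
Field: 213.1833/20 → 10 → K, 53.3600/10 → 5 → F; chars KF.
Square: 13.1833/2 → 6, 3.3600/1 → 3; chars 63.
Subsquare: 1.1833/0.0833333 → 14 → o, 0.3600/0.0416667 → 8 → i; chars oi.

KF63oi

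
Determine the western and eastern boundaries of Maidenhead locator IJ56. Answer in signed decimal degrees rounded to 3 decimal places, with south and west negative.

Field I=8, J=9: +8·20° lon, +9·10° lat → SW at lon -20°, lat 0°.
Square 5, 6: +5·2° lon, +6·1° lat → SW at lon -10°, lat 6°.
Cell spans 2° lon × 1° lat.
west -10.000, east -8.000.

-10.000, -8.000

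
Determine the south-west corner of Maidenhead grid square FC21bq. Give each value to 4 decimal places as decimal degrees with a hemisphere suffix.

68.3333° S, 75.9167° W

Field F=5, C=2: +5·20° lon, +2·10° lat → SW at lon -80°, lat -70°.
Square 2, 1: +2·2° lon, +1·1° lat → SW at lon -76°, lat -69°.
Subsquare b=1, q=16: +1·0.0833333° lon, +16·0.0416667° lat → SW at lon -75.9167°, lat -68.3333°.
latitude 68.3333° S, longitude 75.9167° W.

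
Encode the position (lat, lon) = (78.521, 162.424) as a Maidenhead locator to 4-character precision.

Offset from 180°W / 90°S: lon 342.42°, lat 168.52°.
Field: 342.42/20 → 17 → R, 168.52/10 → 16 → Q; chars RQ.
Square: 2.42/2 → 1, 8.52/1 → 8; chars 18.

RQ18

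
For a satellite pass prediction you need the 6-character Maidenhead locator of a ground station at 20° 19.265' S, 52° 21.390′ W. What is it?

Offset from 180°W / 90°S: lon 127.6435°, lat 69.6789°.
Field: 127.6435/20 → 6 → G, 69.6789/10 → 6 → G; chars GG.
Square: 7.6435/2 → 3, 9.6789/1 → 9; chars 39.
Subsquare: 1.6435/0.0833333 → 19 → t, 0.6789/0.0416667 → 16 → q; chars tq.

GG39tq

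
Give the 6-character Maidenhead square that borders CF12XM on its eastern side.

Longitude subsquare x = 23; +1 → 24, wraps to 0 = a, carry into square.
Longitude square 1; +1 → 2.
The latitude characters are unchanged.

CF22am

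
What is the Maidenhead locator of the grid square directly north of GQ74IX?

GQ75ia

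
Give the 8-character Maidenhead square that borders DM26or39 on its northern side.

Latitude extended square 9; +1 → 10, wraps to 0, carry into subsquare.
Latitude subsquare r = 17; +1 → 18 = s.
The longitude characters are unchanged.

DM26os30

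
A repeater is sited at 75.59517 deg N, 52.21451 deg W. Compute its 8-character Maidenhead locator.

GQ35vo42

Add 180° to longitude and 90° to latitude: 127.78549, 165.59517.
Field (20°×10°, letters A–R): 127.78549/20 → 6 → G, 165.59517/10 → 16 → Q; chars GQ.
Square (2°×1°, digits 0–9): 7.78549/2 → 3, 5.59517/1 → 5; chars 35.
Subsquare (5′×2.5′, letters a–x): 1.78549/0.0833333 → 21 → v, 0.59517/0.0416667 → 14 → o; chars vo.
Extended square (30″×15″, digits 0–9): 0.03549/0.00833333 → 4, 0.01184/0.00416667 → 2; chars 42.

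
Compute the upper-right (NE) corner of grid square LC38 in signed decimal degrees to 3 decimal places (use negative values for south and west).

Field L=11, C=2: +11·20° lon, +2·10° lat → SW at lon 40°, lat -70°.
Square 3, 8: +3·2° lon, +8·1° lat → SW at lon 46°, lat -62°.
Cell spans 2° lon × 1° lat. NE corner is SW corner plus one full cell.
latitude -61.000, longitude 48.000.

-61.000, 48.000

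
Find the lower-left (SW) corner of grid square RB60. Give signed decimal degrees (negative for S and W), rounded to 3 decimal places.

-80.000, 172.000

Field R=17, B=1: +17·20° lon, +1·10° lat → SW at lon 160°, lat -80°.
Square 6, 0: +6·2° lon, +0·1° lat → SW at lon 172°, lat -80°.
latitude -80.000, longitude 172.000.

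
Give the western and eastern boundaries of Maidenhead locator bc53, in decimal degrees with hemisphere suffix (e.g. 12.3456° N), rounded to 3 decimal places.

Field B=1, C=2: +1·20° lon, +2·10° lat → SW at lon -160°, lat -70°.
Square 5, 3: +5·2° lon, +3·1° lat → SW at lon -150°, lat -67°.
Cell spans 2° lon × 1° lat.
west 150.000° W, east 148.000° W.

150.000° W, 148.000° W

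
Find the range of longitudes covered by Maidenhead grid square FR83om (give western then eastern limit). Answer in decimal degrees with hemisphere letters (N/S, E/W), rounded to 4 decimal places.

Field F=5, R=17: +5·20° lon, +17·10° lat → SW at lon -80°, lat 80°.
Square 8, 3: +8·2° lon, +3·1° lat → SW at lon -64°, lat 83°.
Subsquare o=14, m=12: +14·0.0833333° lon, +12·0.0416667° lat → SW at lon -62.8333°, lat 83.5°.
Cell spans 0.0833333° lon × 0.0416667° lat.
west 62.8333° W, east 62.7500° W.

62.8333° W, 62.7500° W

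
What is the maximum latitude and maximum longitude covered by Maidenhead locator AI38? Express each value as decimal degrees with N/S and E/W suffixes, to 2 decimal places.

Field A=0, I=8: +0·20° lon, +8·10° lat → SW at lon -180°, lat -10°.
Square 3, 8: +3·2° lon, +8·1° lat → SW at lon -174°, lat -2°.
Cell spans 2° lon × 1° lat. NE corner is SW corner plus one full cell.
latitude 1.00° S, longitude 172.00° W.

1.00° S, 172.00° W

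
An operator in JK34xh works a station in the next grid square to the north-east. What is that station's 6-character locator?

JK44ai

Longitude subsquare x = 23; +1 → 24, wraps to 0 = a, carry into square.
Longitude square 3; +1 → 4.
Latitude subsquare h = 7; +1 → 8 = i.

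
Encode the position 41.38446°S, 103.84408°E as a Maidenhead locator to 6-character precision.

OE18wo

Shift to the Maidenhead origin (180°W, 90°S): lon 283.8441, lat 48.6155.
Field (20°×10°, letters A–R): lon ⌊283.8441/20⌋ = 14 → O; lat ⌊48.6155/10⌋ = 4 → E.
Square (2°×1°, digits 0–9): lon ⌊3.8441/2⌋ = 1; lat ⌊8.6155/1⌋ = 8.
Subsquare (5′×2.5′, letters a–x): lon ⌊1.8441/0.0833333⌋ = 22 → w; lat ⌊0.6155/0.0416667⌋ = 14 → o.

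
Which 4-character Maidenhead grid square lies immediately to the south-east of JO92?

KO01

Longitude square 9; +1 → 10, wraps to 0, carry into field.
Longitude field J = 9; +1 → 10 = K.
Latitude square 2; −1 → 1.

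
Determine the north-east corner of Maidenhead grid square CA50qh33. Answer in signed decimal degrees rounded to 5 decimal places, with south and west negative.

-89.69167, -128.63333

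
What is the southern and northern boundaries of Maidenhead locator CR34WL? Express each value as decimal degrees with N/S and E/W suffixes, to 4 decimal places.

Field C=2, R=17: +2·20° lon, +17·10° lat → SW at lon -140°, lat 80°.
Square 3, 4: +3·2° lon, +4·1° lat → SW at lon -134°, lat 84°.
Subsquare w=22, l=11: +22·0.0833333° lon, +11·0.0416667° lat → SW at lon -132.167°, lat 84.4583°.
Cell spans 0.0833333° lon × 0.0416667° lat.
south 84.4583° N, north 84.5000° N.

84.4583° N, 84.5000° N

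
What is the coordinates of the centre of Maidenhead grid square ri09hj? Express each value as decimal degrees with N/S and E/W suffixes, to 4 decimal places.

0.6042° S, 160.6250° E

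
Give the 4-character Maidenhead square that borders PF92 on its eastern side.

QF02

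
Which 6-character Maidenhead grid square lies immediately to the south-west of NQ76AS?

Longitude subsquare a = 0; −1 → -1, wraps to 23 = x, carry into square.
Longitude square 7; −1 → 6.
Latitude subsquare s = 18; −1 → 17 = r.

NQ66xr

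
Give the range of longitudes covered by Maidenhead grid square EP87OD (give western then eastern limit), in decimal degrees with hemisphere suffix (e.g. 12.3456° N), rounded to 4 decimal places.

82.8333° W, 82.7500° W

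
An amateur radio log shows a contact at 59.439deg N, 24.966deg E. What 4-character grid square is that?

Shift to the Maidenhead origin (180°W, 90°S): lon 204.97, lat 149.44.
Field (20°×10°, letters A–R): 204.97/20 → 10 → K, 149.44/10 → 14 → O; chars KO.
Square (2°×1°, digits 0–9): 4.97/2 → 2, 9.44/1 → 9; chars 29.

KO29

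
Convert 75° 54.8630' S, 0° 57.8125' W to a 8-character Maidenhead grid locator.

IB94mc40

Shift to the Maidenhead origin (180°W, 90°S): lon 179.03646, lat 14.08562.
Field: lon ⌊179.03646/20⌋ = 8 → I; lat ⌊14.08562/10⌋ = 1 → B.
Square: lon ⌊19.03646/2⌋ = 9; lat ⌊4.08562/1⌋ = 4.
Subsquare: lon ⌊1.03646/0.0833333⌋ = 12 → m; lat ⌊0.08562/0.0416667⌋ = 2 → c.
Extended square: lon ⌊0.03646/0.00833333⌋ = 4; lat ⌊0.00228/0.00416667⌋ = 0.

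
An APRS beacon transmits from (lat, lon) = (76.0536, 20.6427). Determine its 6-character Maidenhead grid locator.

Add 180° to longitude and 90° to latitude: 200.6427, 166.0536.
Field (20°×10°, letters A–R): lon ⌊200.6427/20⌋ = 10 → K; lat ⌊166.0536/10⌋ = 16 → Q.
Square (2°×1°, digits 0–9): lon ⌊0.6427/2⌋ = 0; lat ⌊6.0536/1⌋ = 6.
Subsquare (5′×2.5′, letters a–x): lon ⌊0.6427/0.0833333⌋ = 7 → h; lat ⌊0.0536/0.0416667⌋ = 1 → b.

KQ06hb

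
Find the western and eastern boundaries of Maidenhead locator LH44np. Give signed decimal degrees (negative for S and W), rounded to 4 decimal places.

49.0833, 49.1667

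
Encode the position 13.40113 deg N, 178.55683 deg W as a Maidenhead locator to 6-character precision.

Add 180° to longitude and 90° to latitude: 1.4432, 103.4011.
Field: lon ⌊1.4432/20⌋ = 0 → A; lat ⌊103.4011/10⌋ = 10 → K.
Square: lon ⌊1.4432/2⌋ = 0; lat ⌊3.4011/1⌋ = 3.
Subsquare: lon ⌊1.4432/0.0833333⌋ = 17 → r; lat ⌊0.4011/0.0416667⌋ = 9 → j.

AK03rj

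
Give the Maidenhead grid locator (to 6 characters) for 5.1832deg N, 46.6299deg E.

LJ35he

Shift to the Maidenhead origin (180°W, 90°S): lon 226.6299, lat 95.1832.
Field: 226.6299/20 → 11 → L, 95.1832/10 → 9 → J; chars LJ.
Square: 6.6299/2 → 3, 5.1832/1 → 5; chars 35.
Subsquare: 0.6299/0.0833333 → 7 → h, 0.1832/0.0416667 → 4 → e; chars he.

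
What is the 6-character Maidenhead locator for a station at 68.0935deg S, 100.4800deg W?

DC91sv

Offset from 180°W / 90°S: lon 79.5200°, lat 21.9065°.
Field: lon ⌊79.5200/20⌋ = 3 → D; lat ⌊21.9065/10⌋ = 2 → C.
Square: lon ⌊19.5200/2⌋ = 9; lat ⌊1.9065/1⌋ = 1.
Subsquare: lon ⌊1.5200/0.0833333⌋ = 18 → s; lat ⌊0.9065/0.0416667⌋ = 21 → v.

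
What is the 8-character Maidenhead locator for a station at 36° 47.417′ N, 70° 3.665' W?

Offset from 180°W / 90°S: lon 109.93892°, lat 126.79028°.
Field: 109.93892/20 → 5 → F, 126.79028/10 → 12 → M; chars FM.
Square: 9.93892/2 → 4, 6.79028/1 → 6; chars 46.
Subsquare: 1.93892/0.0833333 → 23 → x, 0.79028/0.0416667 → 18 → s; chars xs.
Extended square: 0.02225/0.00833333 → 2, 0.04028/0.00416667 → 9; chars 29.

FM46xs29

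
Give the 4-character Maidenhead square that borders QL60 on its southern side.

Latitude square 0; −1 → -1, wraps to 9, carry into field.
Latitude field L = 11; −1 → 10 = K.
The longitude characters are unchanged.

QK69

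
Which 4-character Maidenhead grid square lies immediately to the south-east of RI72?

RI81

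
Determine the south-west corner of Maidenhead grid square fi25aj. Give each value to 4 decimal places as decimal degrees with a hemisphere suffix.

Field F=5, I=8: +5·20° lon, +8·10° lat → SW at lon -80°, lat -10°.
Square 2, 5: +2·2° lon, +5·1° lat → SW at lon -76°, lat -5°.
Subsquare a=0, j=9: +0·0.0833333° lon, +9·0.0416667° lat → SW at lon -76°, lat -4.625°.
latitude 4.6250° S, longitude 76.0000° W.

4.6250° S, 76.0000° W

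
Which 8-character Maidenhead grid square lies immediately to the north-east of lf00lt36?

LF00lt47

Longitude extended square 3; +1 → 4.
Latitude extended square 6; +1 → 7.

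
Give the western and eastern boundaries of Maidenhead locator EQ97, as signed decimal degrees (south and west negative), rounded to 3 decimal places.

Field E=4, Q=16: +4·20° lon, +16·10° lat → SW at lon -100°, lat 70°.
Square 9, 7: +9·2° lon, +7·1° lat → SW at lon -82°, lat 77°.
Cell spans 2° lon × 1° lat.
west -82.000, east -80.000.

-82.000, -80.000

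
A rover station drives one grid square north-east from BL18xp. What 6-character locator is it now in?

BL28aq

Longitude subsquare x = 23; +1 → 24, wraps to 0 = a, carry into square.
Longitude square 1; +1 → 2.
Latitude subsquare p = 15; +1 → 16 = q.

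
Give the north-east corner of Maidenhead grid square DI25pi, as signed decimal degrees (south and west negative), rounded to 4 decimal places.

-4.6250, -114.6667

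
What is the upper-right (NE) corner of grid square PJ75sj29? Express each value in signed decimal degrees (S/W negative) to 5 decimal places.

Field P=15, J=9: +15·20° lon, +9·10° lat → SW at lon 120°, lat 0°.
Square 7, 5: +7·2° lon, +5·1° lat → SW at lon 134°, lat 5°.
Subsquare s=18, j=9: +18·0.0833333° lon, +9·0.0416667° lat → SW at lon 135.5°, lat 5.375°.
Extended square 2, 9: +2·0.00833333° lon, +9·0.00416667° lat → SW at lon 135.517°, lat 5.4125°.
Cell spans 0.00833333° lon × 0.00416667° lat. NE corner is SW corner plus one full cell.
latitude 5.41667, longitude 135.52500.

5.41667, 135.52500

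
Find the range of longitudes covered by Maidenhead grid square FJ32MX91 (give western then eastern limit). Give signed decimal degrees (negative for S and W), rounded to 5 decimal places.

-72.92500, -72.91667

Field F=5, J=9: +5·20° lon, +9·10° lat → SW at lon -80°, lat 0°.
Square 3, 2: +3·2° lon, +2·1° lat → SW at lon -74°, lat 2°.
Subsquare m=12, x=23: +12·0.0833333° lon, +23·0.0416667° lat → SW at lon -73°, lat 2.95833°.
Extended square 9, 1: +9·0.00833333° lon, +1·0.00416667° lat → SW at lon -72.925°, lat 2.9625°.
Cell spans 0.00833333° lon × 0.00416667° lat.
west -72.92500, east -72.91667.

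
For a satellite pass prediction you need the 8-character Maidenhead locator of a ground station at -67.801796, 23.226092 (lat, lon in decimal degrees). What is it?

KC12oe77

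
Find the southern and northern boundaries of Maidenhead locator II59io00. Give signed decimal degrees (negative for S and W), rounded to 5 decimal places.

-0.41667, -0.41250

Field I=8, I=8: +8·20° lon, +8·10° lat → SW at lon -20°, lat -10°.
Square 5, 9: +5·2° lon, +9·1° lat → SW at lon -10°, lat -1°.
Subsquare i=8, o=14: +8·0.0833333° lon, +14·0.0416667° lat → SW at lon -9.33333°, lat -0.416667°.
Extended square 0, 0: +0·0.00833333° lon, +0·0.00416667° lat → SW at lon -9.33333°, lat -0.416667°.
Cell spans 0.00833333° lon × 0.00416667° lat.
south -0.41667, north -0.41250.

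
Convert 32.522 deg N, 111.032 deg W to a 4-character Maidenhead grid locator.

Add 180° to longitude and 90° to latitude: 68.97, 122.52.
Field: lon ⌊68.97/20⌋ = 3 → D; lat ⌊122.52/10⌋ = 12 → M.
Square: lon ⌊8.97/2⌋ = 4; lat ⌊2.52/1⌋ = 2.

DM42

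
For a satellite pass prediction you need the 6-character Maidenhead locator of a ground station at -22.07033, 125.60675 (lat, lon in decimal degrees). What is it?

PG27tw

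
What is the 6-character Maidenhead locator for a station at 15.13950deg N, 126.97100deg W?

CK65md

Add 180° to longitude and 90° to latitude: 53.0290, 105.1395.
Field: lon ⌊53.0290/20⌋ = 2 → C; lat ⌊105.1395/10⌋ = 10 → K.
Square: lon ⌊13.0290/2⌋ = 6; lat ⌊5.1395/1⌋ = 5.
Subsquare: lon ⌊1.0290/0.0833333⌋ = 12 → m; lat ⌊0.1395/0.0416667⌋ = 3 → d.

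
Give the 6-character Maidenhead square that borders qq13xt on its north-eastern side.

QQ23au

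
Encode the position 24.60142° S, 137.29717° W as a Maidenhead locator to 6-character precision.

CG15ij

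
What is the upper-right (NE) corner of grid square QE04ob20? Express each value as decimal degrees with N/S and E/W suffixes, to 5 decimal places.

45.95417° S, 141.19167° E

Field Q=16, E=4: +16·20° lon, +4·10° lat → SW at lon 140°, lat -50°.
Square 0, 4: +0·2° lon, +4·1° lat → SW at lon 140°, lat -46°.
Subsquare o=14, b=1: +14·0.0833333° lon, +1·0.0416667° lat → SW at lon 141.167°, lat -45.9583°.
Extended square 2, 0: +2·0.00833333° lon, +0·0.00416667° lat → SW at lon 141.183°, lat -45.9583°.
Cell spans 0.00833333° lon × 0.00416667° lat. NE corner is SW corner plus one full cell.
latitude 45.95417° S, longitude 141.19167° E.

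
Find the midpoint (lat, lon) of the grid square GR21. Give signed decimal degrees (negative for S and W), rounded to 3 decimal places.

Field G=6, R=17: +6·20° lon, +17·10° lat → SW at lon -60°, lat 80°.
Square 2, 1: +2·2° lon, +1·1° lat → SW at lon -56°, lat 81°.
Cell spans 2° lon × 1° lat. Centre is SW corner plus half of each.
latitude 81.500, longitude -55.000.

81.500, -55.000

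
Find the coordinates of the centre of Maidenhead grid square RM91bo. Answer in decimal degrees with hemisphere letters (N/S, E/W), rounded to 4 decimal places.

Field R=17, M=12: +17·20° lon, +12·10° lat → SW at lon 160°, lat 30°.
Square 9, 1: +9·2° lon, +1·1° lat → SW at lon 178°, lat 31°.
Subsquare b=1, o=14: +1·0.0833333° lon, +14·0.0416667° lat → SW at lon 178.083°, lat 31.5833°.
Cell spans 0.0833333° lon × 0.0416667° lat. Centre is SW corner plus half of each.
latitude 31.6042° N, longitude 178.1250° E.

31.6042° N, 178.1250° E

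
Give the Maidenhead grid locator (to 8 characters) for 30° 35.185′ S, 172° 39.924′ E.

Shift to the Maidenhead origin (180°W, 90°S): lon 352.66540, lat 59.41358.
Field (20°×10°, letters A–R): lon ⌊352.66540/20⌋ = 17 → R; lat ⌊59.41358/10⌋ = 5 → F.
Square (2°×1°, digits 0–9): lon ⌊12.66540/2⌋ = 6; lat ⌊9.41358/1⌋ = 9.
Subsquare (5′×2.5′, letters a–x): lon ⌊0.66540/0.0833333⌋ = 7 → h; lat ⌊0.41358/0.0416667⌋ = 9 → j.
Extended square (30″×15″, digits 0–9): lon ⌊0.08207/0.00833333⌋ = 9; lat ⌊0.03858/0.00416667⌋ = 9.

RF69hj99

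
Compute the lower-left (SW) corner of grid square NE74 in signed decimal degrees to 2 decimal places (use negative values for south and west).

-46.00, 94.00

Field N=13, E=4: +13·20° lon, +4·10° lat → SW at lon 80°, lat -50°.
Square 7, 4: +7·2° lon, +4·1° lat → SW at lon 94°, lat -46°.
latitude -46.00, longitude 94.00.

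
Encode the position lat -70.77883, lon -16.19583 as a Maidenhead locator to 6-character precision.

IB19vf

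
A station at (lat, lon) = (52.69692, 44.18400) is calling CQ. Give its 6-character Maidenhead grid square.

LO22cq

Add 180° to longitude and 90° to latitude: 224.1840, 142.6969.
Field: 224.1840/20 → 11 → L, 142.6969/10 → 14 → O; chars LO.
Square: 4.1840/2 → 2, 2.6969/1 → 2; chars 22.
Subsquare: 0.1840/0.0833333 → 2 → c, 0.6969/0.0416667 → 16 → q; chars cq.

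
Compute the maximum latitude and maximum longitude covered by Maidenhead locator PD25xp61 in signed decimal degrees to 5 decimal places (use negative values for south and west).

-54.36667, 125.97500

Field P=15, D=3: +15·20° lon, +3·10° lat → SW at lon 120°, lat -60°.
Square 2, 5: +2·2° lon, +5·1° lat → SW at lon 124°, lat -55°.
Subsquare x=23, p=15: +23·0.0833333° lon, +15·0.0416667° lat → SW at lon 125.917°, lat -54.375°.
Extended square 6, 1: +6·0.00833333° lon, +1·0.00416667° lat → SW at lon 125.967°, lat -54.3708°.
Cell spans 0.00833333° lon × 0.00416667° lat. NE corner is SW corner plus one full cell.
latitude -54.36667, longitude 125.97500.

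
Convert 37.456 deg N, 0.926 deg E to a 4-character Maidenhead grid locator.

JM07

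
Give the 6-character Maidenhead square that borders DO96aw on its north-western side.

DO86xx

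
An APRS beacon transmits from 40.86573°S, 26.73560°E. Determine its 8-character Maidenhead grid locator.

KE39id82

Shift to the Maidenhead origin (180°W, 90°S): lon 206.73560, lat 49.13427.
Field: 206.73560/20 → 10 → K, 49.13427/10 → 4 → E; chars KE.
Square: 6.73560/2 → 3, 9.13427/1 → 9; chars 39.
Subsquare: 0.73560/0.0833333 → 8 → i, 0.13427/0.0416667 → 3 → d; chars id.
Extended square: 0.06893/0.00833333 → 8, 0.00927/0.00416667 → 2; chars 82.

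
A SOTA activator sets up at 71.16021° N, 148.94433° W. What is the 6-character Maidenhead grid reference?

Add 180° to longitude and 90° to latitude: 31.0557, 161.1602.
Field: lon ⌊31.0557/20⌋ = 1 → B; lat ⌊161.1602/10⌋ = 16 → Q.
Square: lon ⌊11.0557/2⌋ = 5; lat ⌊1.1602/1⌋ = 1.
Subsquare: lon ⌊1.0557/0.0833333⌋ = 12 → m; lat ⌊0.1602/0.0416667⌋ = 3 → d.

BQ51md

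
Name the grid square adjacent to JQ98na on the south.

Latitude subsquare a = 0; −1 → -1, wraps to 23 = x, carry into square.
Latitude square 8; −1 → 7.
The longitude characters are unchanged.

JQ97nx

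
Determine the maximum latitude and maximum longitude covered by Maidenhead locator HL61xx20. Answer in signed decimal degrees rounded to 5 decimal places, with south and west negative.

21.96250, -26.05833

Field H=7, L=11: +7·20° lon, +11·10° lat → SW at lon -40°, lat 20°.
Square 6, 1: +6·2° lon, +1·1° lat → SW at lon -28°, lat 21°.
Subsquare x=23, x=23: +23·0.0833333° lon, +23·0.0416667° lat → SW at lon -26.0833°, lat 21.9583°.
Extended square 2, 0: +2·0.00833333° lon, +0·0.00416667° lat → SW at lon -26.0667°, lat 21.9583°.
Cell spans 0.00833333° lon × 0.00416667° lat. NE corner is SW corner plus one full cell.
latitude 21.96250, longitude -26.05833.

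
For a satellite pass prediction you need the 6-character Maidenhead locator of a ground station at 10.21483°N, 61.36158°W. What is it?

Add 180° to longitude and 90° to latitude: 118.6384, 100.2148.
Field: lon ⌊118.6384/20⌋ = 5 → F; lat ⌊100.2148/10⌋ = 10 → K.
Square: lon ⌊18.6384/2⌋ = 9; lat ⌊0.2148/1⌋ = 0.
Subsquare: lon ⌊0.6384/0.0833333⌋ = 7 → h; lat ⌊0.2148/0.0416667⌋ = 5 → f.

FK90hf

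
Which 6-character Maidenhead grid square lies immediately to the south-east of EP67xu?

EP77at

Longitude subsquare x = 23; +1 → 24, wraps to 0 = a, carry into square.
Longitude square 6; +1 → 7.
Latitude subsquare u = 20; −1 → 19 = t.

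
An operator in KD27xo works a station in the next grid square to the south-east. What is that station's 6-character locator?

KD37an

Longitude subsquare x = 23; +1 → 24, wraps to 0 = a, carry into square.
Longitude square 2; +1 → 3.
Latitude subsquare o = 14; −1 → 13 = n.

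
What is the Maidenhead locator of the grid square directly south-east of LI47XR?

Longitude subsquare x = 23; +1 → 24, wraps to 0 = a, carry into square.
Longitude square 4; +1 → 5.
Latitude subsquare r = 17; −1 → 16 = q.

LI57aq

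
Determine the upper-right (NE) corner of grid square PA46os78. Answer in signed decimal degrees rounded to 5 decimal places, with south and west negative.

Field P=15, A=0: +15·20° lon, +0·10° lat → SW at lon 120°, lat -90°.
Square 4, 6: +4·2° lon, +6·1° lat → SW at lon 128°, lat -84°.
Subsquare o=14, s=18: +14·0.0833333° lon, +18·0.0416667° lat → SW at lon 129.167°, lat -83.25°.
Extended square 7, 8: +7·0.00833333° lon, +8·0.00416667° lat → SW at lon 129.225°, lat -83.2167°.
Cell spans 0.00833333° lon × 0.00416667° lat. NE corner is SW corner plus one full cell.
latitude -83.21250, longitude 129.23333.

-83.21250, 129.23333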